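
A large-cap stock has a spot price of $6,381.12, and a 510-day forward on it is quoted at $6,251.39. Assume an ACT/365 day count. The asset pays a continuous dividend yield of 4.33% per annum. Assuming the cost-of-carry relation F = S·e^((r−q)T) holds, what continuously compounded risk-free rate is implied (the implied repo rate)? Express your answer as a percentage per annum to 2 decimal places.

2.86%

From F = S·e^((r−q)T): (r − q) = ln(F/S)/T
ln(6251.39/6381.12) = ln(0.979670) = -0.020539
(r − q) = -0.020539 / (510/365) = -0.014699
r = ln(F/S)/T + q = -0.014699 + 0.0433 = 0.028601
r = 2.86%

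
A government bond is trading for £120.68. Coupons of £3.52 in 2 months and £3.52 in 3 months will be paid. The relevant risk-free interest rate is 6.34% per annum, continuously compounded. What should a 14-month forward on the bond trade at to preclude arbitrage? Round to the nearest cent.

£122.46

PV(coupons) I = 3.52·e^(−0.0634·2/12) + 3.52·e^(−0.0634·3/12)
I = 3.4830 + 3.4646 = 6.9476
F = (S − I)·e^(rT) = (120.68 − 6.9476) · e^(0.0634·14/12)
= 113.7324 · e^0.073967 = 113.7324 × 1.076771 = £122.46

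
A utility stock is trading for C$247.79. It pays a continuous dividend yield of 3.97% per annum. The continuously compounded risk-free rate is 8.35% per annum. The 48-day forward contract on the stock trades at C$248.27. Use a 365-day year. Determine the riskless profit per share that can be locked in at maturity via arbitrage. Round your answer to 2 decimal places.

Fair forward: F* = S·e^(carry·T), with carry = (r − q) = 0.0835 − 0.0397 = 0.0438
F* = 247.79 · e^(0.0438 × 48/365) = 247.79 · e^0.005760 = 247.79 × 1.005777 = C$249.2215
Market C$248.27 < fair C$249.2215: forward underpriced → reverse cash-and-carry (short spot, go long the forward).
At maturity, profit = |F_mkt − F*| = |248.27 − 249.2215| = C$0.95 per share

C$0.95 per share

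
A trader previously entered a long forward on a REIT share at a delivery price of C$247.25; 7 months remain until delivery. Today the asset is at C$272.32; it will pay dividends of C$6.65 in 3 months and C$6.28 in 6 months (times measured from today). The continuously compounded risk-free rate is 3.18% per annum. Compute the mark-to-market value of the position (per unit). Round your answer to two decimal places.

PV(remaining dividends) I = 6.65·e^(−0.0318·3/12) + 6.28·e^(−0.0318·6/12) = 12.7783
Current forward F = (S − I)·e^(rT) = (272.32 − 12.7783)·e^(0.0318·7/12) = 259.5417 × 1.018723 = 264.4011
Value (long) = (F − K)·e^(−rT) = (264.4011 − 247.25) × 0.981621 = 16.8359
Value = C$16.84

C$16.84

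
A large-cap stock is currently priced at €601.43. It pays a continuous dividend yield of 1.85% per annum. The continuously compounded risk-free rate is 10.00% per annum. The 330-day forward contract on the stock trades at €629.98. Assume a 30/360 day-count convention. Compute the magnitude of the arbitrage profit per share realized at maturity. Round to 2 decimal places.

Fair forward: F* = S·e^(carry·T), with carry = (r − q) = 0.1000 − 0.0185 = 0.0815
F* = 601.43 · e^(0.0815 × 330/360) = 601.43 · e^0.074708 = 601.43 × 1.077569 = €648.0823
Market €629.98 < fair €648.0823: forward underpriced → reverse cash-and-carry (short spot, go long the forward).
At maturity, profit = |F_mkt − F*| = |629.98 − 648.0823| = €18.10 per share

€18.10 per share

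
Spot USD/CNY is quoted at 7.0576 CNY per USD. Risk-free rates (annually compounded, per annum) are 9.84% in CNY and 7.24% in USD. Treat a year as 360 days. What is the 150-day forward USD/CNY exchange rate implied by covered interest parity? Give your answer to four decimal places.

7.1284

By covered interest parity, F = S · (1+r_CNY)^T / (1+r_USD)^T
= 7.0576 × 1.039881 / 1.029553 = 7.0576 × 1.010032
F = 7.1284 CNY per USD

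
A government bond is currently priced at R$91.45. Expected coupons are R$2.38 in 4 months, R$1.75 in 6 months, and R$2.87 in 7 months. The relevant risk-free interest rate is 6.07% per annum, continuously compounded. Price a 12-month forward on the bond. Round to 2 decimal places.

R$89.95

PV(coupons) I = 2.38·e^(−0.0607·4/12) + 1.75·e^(−0.0607·6/12) + 2.87·e^(−0.0607·7/12)
I = 2.3323 + 1.6977 + 2.7702 = 6.8002
F = (S − I)·e^(rT) = (91.45 − 6.8002) · e^(0.0607·12/12)
= 84.6498 · e^0.060700 = 84.6498 × 1.062580 = R$89.95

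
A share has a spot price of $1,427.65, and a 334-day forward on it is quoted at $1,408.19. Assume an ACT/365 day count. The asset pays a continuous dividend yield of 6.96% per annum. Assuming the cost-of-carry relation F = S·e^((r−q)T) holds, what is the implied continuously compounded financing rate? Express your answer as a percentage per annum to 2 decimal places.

From F = S·e^((r−q)T): (r − q) = ln(F/S)/T
ln(1408.19/1427.65) = ln(0.986369) = -0.013725
(r − q) = -0.013725 / (334/365) = -0.014999
r = ln(F/S)/T + q = -0.014999 + 0.0696 = 0.054601
r = 5.46%

5.46%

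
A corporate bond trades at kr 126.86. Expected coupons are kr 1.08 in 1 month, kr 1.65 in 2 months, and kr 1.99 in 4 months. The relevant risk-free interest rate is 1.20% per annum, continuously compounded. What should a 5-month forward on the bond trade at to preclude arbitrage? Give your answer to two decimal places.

PV(coupons) I = 1.08·e^(−0.0120·1/12) + 1.65·e^(−0.0120·2/12) + 1.99·e^(−0.0120·4/12)
I = 1.0789 + 1.6467 + 1.9821 = 4.7077
F = (S − I)·e^(rT) = (126.86 − 4.7077) · e^(0.0120·5/12)
= 122.1523 · e^0.005000 = 122.1523 × 1.005013 = kr 122.76

kr 122.76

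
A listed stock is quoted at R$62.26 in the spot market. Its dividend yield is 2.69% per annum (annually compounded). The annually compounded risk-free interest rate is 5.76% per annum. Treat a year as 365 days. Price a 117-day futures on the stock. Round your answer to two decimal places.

F = S · (1+r)^T / (1+q)^T
= 62.26 × 1.018113 / 1.008545 = 62.26 × 1.009487
F = R$62.85

R$62.85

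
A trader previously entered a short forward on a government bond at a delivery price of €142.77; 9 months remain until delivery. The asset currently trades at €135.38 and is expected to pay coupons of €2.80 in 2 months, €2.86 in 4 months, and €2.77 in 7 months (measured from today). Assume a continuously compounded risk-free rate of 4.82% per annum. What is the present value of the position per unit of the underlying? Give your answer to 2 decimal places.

€10.61

PV(remaining coupons) I = 2.80·e^(−0.0482·2/12) + 2.86·e^(−0.0482·4/12) + 2.77·e^(−0.0482·7/12) = 8.2852
Current forward F = (S − I)·e^(rT) = (135.38 − 8.2852)·e^(0.0482·9/12) = 127.0948 × 1.036811 = 131.7733
Value (long) = (F − K)·e^(−rT) = (131.7733 − 142.77) × 0.964496 = -10.6063
Short position value = −(long value) = €10.61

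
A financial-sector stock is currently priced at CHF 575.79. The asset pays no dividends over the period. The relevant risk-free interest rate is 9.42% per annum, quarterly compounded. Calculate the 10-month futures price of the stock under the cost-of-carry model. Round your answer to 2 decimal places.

CHF 622.24

F = S · (1+r/4)^(4T)
= 575.79 × 1.080679
F = CHF 622.24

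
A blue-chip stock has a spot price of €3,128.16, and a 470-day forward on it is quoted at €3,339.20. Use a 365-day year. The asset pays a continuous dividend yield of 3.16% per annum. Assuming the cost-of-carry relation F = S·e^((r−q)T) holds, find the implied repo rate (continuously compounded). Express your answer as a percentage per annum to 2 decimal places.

8.23%

From F = S·e^((r−q)T): (r − q) = ln(F/S)/T
ln(3339.20/3128.16) = ln(1.067465) = 0.065287
(r − q) = 0.065287 / (470/365) = 0.050702
r = ln(F/S)/T + q = 0.050702 + 0.0316 = 0.082302
r = 8.23%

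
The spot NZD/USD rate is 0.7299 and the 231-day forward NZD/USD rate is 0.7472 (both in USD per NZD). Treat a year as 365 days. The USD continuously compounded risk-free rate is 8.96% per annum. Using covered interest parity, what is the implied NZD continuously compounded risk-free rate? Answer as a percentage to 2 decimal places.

F = S·e^((r_USD − r_NZD)T) ⇒ r_NZD = r_USD − ln(F/S)/T
ln(0.7472/0.7299) = 0.023425; /(231/365) = 0.037014
r_NZD = 0.0896 − 0.037014 = 0.052586
r_NZD = 5.26%

5.26%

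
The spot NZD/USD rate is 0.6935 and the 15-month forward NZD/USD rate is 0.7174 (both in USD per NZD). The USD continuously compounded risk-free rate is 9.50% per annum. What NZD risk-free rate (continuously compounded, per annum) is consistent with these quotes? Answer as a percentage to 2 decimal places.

F = S·e^((r_USD − r_NZD)T) ⇒ r_NZD = r_USD − ln(F/S)/T
ln(0.7174/0.6935) = 0.033882; /(15/12) = 0.027106
r_NZD = 0.0950 − 0.027106 = 0.067894
r_NZD = 6.79%

6.79%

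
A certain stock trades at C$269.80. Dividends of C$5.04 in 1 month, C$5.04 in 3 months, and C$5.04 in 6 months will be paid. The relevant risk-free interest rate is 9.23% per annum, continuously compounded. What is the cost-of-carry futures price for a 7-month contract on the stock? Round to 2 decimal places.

C$269.17

PV(dividends) I = 5.04·e^(−0.0923·1/12) + 5.04·e^(−0.0923·3/12) + 5.04·e^(−0.0923·6/12)
I = 5.0014 + 4.9250 + 4.8127 = 14.7391
F = (S − I)·e^(rT) = (269.80 − 14.7391) · e^(0.0923·7/12)
= 255.0609 · e^0.053842 = 255.0609 × 1.055318 = C$269.17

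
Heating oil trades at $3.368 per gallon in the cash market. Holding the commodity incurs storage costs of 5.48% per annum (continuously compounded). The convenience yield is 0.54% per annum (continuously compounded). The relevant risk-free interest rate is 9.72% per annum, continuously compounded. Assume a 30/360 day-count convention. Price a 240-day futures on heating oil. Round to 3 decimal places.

Net carry = r + u − y = 0.0972 + 0.0548 − 0.0054 = 0.1466
F = S·e^((r+u−y)T) = 3.368 · e^(0.1466 × 240/360) = 3.368 · e^0.097733
= 3.368 × 1.102668 = $3.714 per gallon

$3.714 per gallon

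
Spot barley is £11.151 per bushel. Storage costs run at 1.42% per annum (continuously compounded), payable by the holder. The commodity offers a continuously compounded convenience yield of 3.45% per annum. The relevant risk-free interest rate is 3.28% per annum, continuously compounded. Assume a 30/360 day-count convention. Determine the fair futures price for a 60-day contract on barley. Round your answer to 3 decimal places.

Net carry = r + u − y = 0.0328 + 0.0142 − 0.0345 = 0.0125
F = S·e^((r+u−y)T) = 11.151 · e^(0.0125 × 60/360) = 11.151 · e^0.002083
= 11.151 × 1.002085 = £11.174 per bushel

£11.174 per bushel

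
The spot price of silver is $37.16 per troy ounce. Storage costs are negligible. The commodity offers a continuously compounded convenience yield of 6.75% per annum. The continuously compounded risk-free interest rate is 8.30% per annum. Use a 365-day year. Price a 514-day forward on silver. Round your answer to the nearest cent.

$37.98 per troy ounce

Net carry = r + u − y = 0.0830 + 0.0000 − 0.0675 = 0.0155
F = S·e^((r+u−y)T) = 37.16 · e^(0.0155 × 514/365) = 37.16 · e^0.021827
= 37.16 × 1.022067 = $37.98 per troy ounce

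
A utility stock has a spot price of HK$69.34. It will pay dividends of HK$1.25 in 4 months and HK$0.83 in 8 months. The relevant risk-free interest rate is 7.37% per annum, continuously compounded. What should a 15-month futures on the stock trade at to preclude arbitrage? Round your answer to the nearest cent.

PV(dividends) I = 1.25·e^(−0.0737·4/12) + 0.83·e^(−0.0737·8/12)
I = 1.2197 + 0.7902 = 2.0099
F = (S − I)·e^(rT) = (69.34 − 2.0099) · e^(0.0737·15/12)
= 67.3301 · e^0.092125 = 67.3301 × 1.096502 = HK$73.83

HK$73.83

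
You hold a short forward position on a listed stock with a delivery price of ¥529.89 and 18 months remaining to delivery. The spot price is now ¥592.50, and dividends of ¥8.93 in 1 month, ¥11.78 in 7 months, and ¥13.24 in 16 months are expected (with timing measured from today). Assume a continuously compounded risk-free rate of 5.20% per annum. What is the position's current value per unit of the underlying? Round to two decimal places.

-¥69.70

PV(remaining dividends) I = 8.93·e^(−0.0520·1/12) + 11.78·e^(−0.0520·7/12) + 13.24·e^(−0.0520·16/12) = 32.6726
Current forward F = (S − I)·e^(rT) = (592.50 − 32.6726)·e^(0.0520·18/12) = 559.8274 × 1.081123 = 605.2423
Value (long) = (F − K)·e^(−rT) = (605.2423 − 529.89) × 0.924964 = 69.6982
Short position value = −(long value) = -¥69.70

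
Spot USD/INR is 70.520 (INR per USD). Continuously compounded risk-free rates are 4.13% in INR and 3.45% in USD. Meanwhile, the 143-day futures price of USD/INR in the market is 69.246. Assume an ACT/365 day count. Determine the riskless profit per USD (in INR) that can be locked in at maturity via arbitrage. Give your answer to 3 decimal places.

1.462 per USD (in INR)

Fair futures: F* = S·e^(carry·T), with carry = (r_INR − r_USD) = 0.0413 − 0.0345 = 0.0068
F* = 70.520 · e^(0.0068 × 143/365) = 70.520 · e^0.002664 = 70.520 × 1.002668 = 70.7081
Market 69.246 < fair 70.7081: forward underpriced → reverse cash-and-carry (short spot, go long the forward).
At maturity, profit = |F_mkt − F*| = |69.246 − 70.7081| = 1.462 per USD (in INR)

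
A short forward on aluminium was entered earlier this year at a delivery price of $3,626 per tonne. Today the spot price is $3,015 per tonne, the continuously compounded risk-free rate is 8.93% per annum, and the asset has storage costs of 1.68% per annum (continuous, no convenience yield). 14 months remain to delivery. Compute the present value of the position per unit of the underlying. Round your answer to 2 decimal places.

Current fair forward for the remaining 14 months: F = S·e^((r + u)·T), (r + u) = 0.0893 + 0.0168 = 0.1061
F = 3015 · e^(0.1061 × 14/12) = 3015 × 1.13177063 = 3412.2884
Value of long forward = (F − K)·e^(−rT) = (3412.2884 − 3626) · e^(−0.0893·14/12)
= -213.7116 × 0.90106009 = -192.57
Short position value = −(long value) = $192.57

$192.57 per tonne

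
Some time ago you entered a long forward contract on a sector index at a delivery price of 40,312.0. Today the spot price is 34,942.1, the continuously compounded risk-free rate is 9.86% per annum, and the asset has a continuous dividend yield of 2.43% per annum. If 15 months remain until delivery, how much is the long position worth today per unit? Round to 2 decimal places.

-1740.84

Current fair forward for the remaining 15 months: F = S·e^((r − q)·T), (r − q) = 0.0986 − 0.0243 = 0.0743
F = 34942.1 · e^(0.0743 × 15/12) = 34942.1 × 1.09732456 = 38342.8245
Value of long forward = (F − K)·e^(−rT) = (38342.8245 − 40312.0) · e^(−0.0986·15/12)
= -1969.1755 × 0.88404262 = -1740.84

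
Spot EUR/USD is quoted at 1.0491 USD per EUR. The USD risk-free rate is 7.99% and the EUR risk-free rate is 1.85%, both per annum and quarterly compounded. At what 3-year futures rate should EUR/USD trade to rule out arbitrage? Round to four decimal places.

By covered interest parity, F = S · (1+r_USD/4)^(4T) / (1+r_EUR/4)^(4T)
= 1.0491 × 1.267869 / 1.056934 = 1.0491 × 1.199573
F = 1.2585 USD per EUR

1.2585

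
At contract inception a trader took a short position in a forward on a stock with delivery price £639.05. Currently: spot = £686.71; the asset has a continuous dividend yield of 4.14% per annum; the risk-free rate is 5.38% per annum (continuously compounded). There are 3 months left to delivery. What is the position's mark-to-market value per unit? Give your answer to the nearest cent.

Current fair forward for the remaining 3 months: F = S·e^((r − q)·T), (r − q) = 0.0538 − 0.0414 = 0.0124
F = 686.71 · e^(0.0124 × 3/12) = 686.71 × 1.003105 = 688.8422
Value of long forward = (F − K)·e^(−rT) = (688.8422 − 639.05) · e^(−0.0538·3/12)
= 49.7922 × 0.986640 = 49.13
Short position value = −(long value) = -£49.13

-£49.13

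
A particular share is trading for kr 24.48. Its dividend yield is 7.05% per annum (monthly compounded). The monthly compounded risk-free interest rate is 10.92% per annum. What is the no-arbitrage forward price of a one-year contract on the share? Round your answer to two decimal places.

kr 25.44

F = S · (1+r/12)^(12T) / (1+q/12)^(12T)
= 24.48 × 1.114835 / 1.072823 = 24.48 × 1.039160
F = kr 25.44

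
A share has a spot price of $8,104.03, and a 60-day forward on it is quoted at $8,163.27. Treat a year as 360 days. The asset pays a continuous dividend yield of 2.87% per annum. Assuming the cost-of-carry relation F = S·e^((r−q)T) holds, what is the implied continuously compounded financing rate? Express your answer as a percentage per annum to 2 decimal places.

7.24%

From F = S·e^((r−q)T): (r − q) = ln(F/S)/T
ln(8163.27/8104.03) = ln(1.007310) = 0.007283
(r − q) = 0.007283 / (60/360) = 0.043698
r = ln(F/S)/T + q = 0.043698 + 0.0287 = 0.072398
r = 7.24%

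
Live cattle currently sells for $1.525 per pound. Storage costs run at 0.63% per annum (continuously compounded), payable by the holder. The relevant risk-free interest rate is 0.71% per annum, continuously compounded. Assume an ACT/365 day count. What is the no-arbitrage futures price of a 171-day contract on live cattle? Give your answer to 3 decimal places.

$1.535 per pound

Net carry = r + u − y = 0.0071 + 0.0063 − 0.0000 = 0.0134
F = S·e^((r+u−y)T) = 1.525 · e^(0.0134 × 171/365) = 1.525 · e^0.006278
= 1.525 × 1.006298 = $1.535 per pound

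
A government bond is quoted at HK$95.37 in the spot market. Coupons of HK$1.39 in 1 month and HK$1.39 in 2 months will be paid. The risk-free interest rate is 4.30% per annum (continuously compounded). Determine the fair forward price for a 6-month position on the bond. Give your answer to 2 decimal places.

PV(coupons) I = 1.39·e^(−0.0430·1/12) + 1.39·e^(−0.0430·2/12)
I = 1.3850 + 1.3801 = 2.7651
F = (S − I)·e^(rT) = (95.37 − 2.7651) · e^(0.0430·6/12)
= 92.6049 · e^0.021500 = 92.6049 × 1.021733 = HK$94.62

HK$94.62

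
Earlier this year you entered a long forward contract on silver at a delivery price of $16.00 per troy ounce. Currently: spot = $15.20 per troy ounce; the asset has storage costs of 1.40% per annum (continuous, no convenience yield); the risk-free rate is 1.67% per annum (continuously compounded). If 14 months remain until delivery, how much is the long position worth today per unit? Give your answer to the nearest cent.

Current fair forward for the remaining 14 months: F = S·e^((r + u)·T), (r + u) = 0.0167 + 0.0140 = 0.0307
F = 15.20 · e^(0.0307 × 14/12) = 15.20 × 1.036466 = 15.7543
Value of long forward = (F − K)·e^(−rT) = (15.7543 − 16.00) · e^(−0.0167·14/12)
= -0.2457 × 0.980705 = -0.24

-$0.24 per troy ounce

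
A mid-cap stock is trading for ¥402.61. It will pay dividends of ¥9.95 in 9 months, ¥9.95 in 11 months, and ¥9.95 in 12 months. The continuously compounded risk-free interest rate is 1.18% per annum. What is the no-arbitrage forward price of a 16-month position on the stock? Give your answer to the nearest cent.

¥378.99

PV(dividends) I = 9.95·e^(−0.0118·9/12) + 9.95·e^(−0.0118·11/12) + 9.95·e^(−0.0118·12/12)
I = 9.8623 + 9.8430 + 9.8333 = 29.5386
F = (S − I)·e^(rT) = (402.61 − 29.5386) · e^(0.0118·16/12)
= 373.0714 · e^0.015733 = 373.0714 × 1.015857 = ¥378.99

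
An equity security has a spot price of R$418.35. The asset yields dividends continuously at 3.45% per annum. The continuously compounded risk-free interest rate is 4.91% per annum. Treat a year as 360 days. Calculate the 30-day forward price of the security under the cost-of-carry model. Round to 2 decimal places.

F = S·e^((r − q)T) = 418.35 · e^((0.0491 − 0.0345) × 30/360)
= 418.35 · e^0.001217 = 418.35 × 1.001218
F = R$418.86

R$418.86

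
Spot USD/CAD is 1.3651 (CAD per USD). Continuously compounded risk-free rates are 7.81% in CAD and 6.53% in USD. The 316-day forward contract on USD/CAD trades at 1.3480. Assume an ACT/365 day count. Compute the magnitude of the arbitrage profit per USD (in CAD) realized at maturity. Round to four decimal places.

0.0323 per USD (in CAD)

Fair forward: F* = S·e^(carry·T), with carry = (r_CAD − r_USD) = 0.0781 − 0.0653 = 0.0128
F* = 1.3651 · e^(0.0128 × 316/365) = 1.3651 · e^0.011082 = 1.3651 × 1.011144 = 1.3803
Market 1.3480 < fair 1.3803: forward underpriced → reverse cash-and-carry (short spot, go long the forward).
At maturity, profit = |F_mkt − F*| = |1.3480 − 1.3803| = 0.0323 per USD (in CAD)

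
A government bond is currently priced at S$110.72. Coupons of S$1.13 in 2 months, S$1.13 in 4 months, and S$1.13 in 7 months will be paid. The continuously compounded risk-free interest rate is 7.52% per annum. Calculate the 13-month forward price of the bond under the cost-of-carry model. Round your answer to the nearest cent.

S$116.54

PV(coupons) I = 1.13·e^(−0.0752·2/12) + 1.13·e^(−0.0752·4/12) + 1.13·e^(−0.0752·7/12)
I = 1.1159 + 1.1020 + 1.0815 = 3.2994
F = (S − I)·e^(rT) = (110.72 − 3.2994) · e^(0.0752·13/12)
= 107.4206 · e^0.081467 = 107.4206 × 1.084877 = S$116.54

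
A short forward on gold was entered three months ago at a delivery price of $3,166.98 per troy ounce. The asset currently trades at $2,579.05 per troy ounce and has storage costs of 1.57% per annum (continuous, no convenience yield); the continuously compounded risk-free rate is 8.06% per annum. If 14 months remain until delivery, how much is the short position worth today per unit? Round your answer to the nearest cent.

$256.03 per troy ounce

Current fair forward for the remaining 14 months: F = S·e^((r + u)·T), (r + u) = 0.0806 + 0.0157 = 0.0963
F = 2579.05 · e^(0.0963 × 14/12) = 2579.05 × 1.11890441 = 2885.7104
Value of long forward = (F − K)·e^(−rT) = (2885.7104 − 3166.98) · e^(−0.0806·14/12)
= -281.2696 × 0.91025242 = -256.03
Short position value = −(long value) = $256.03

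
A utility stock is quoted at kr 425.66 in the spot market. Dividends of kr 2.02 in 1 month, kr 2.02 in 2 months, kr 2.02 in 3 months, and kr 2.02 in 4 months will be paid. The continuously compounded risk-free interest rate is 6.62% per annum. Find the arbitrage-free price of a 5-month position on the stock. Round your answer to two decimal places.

kr 429.37

PV(dividends) I = 2.02·e^(−0.0662·1/12) + 2.02·e^(−0.0662·2/12) + 2.02·e^(−0.0662·3/12) + 2.02·e^(−0.0662·4/12)
I = 2.0089 + 1.9978 + 1.9868 + 1.9759 = 7.9694
F = (S − I)·e^(rT) = (425.66 − 7.9694) · e^(0.0662·5/12)
= 417.6906 · e^0.027583 = 417.6906 × 1.027967 = kr 429.37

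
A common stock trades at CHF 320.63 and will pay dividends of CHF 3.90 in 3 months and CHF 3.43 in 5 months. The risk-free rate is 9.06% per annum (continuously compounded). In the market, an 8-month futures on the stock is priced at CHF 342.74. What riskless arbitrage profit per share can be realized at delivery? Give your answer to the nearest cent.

CHF 9.71 per share

PV(dividends) I = 3.90·e^(−0.0906·3/12) + 3.43·e^(−0.0906·5/12) = 7.1156
Fair futures F* = (S − I)·e^(rT) = (320.63 − 7.1156)·e^0.060400 = 313.5144 × 1.062261 = 333.0341
Market CHF 342.74 > fair 333.0341: forward overpriced → cash-and-carry (borrow at r, buy the stock and collect the dividends, short the forward).
Profit at T = |F_mkt − F*| = |342.74 − 333.0341| = CHF 9.71 per share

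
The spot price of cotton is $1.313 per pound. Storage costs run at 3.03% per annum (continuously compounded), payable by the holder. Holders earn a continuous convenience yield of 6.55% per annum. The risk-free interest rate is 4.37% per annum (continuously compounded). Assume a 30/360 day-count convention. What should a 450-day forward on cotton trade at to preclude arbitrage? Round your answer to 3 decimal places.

$1.327 per pound

Net carry = r + u − y = 0.0437 + 0.0303 − 0.0655 = 0.0085
F = S·e^((r+u−y)T) = 1.313 · e^(0.0085 × 450/360) = 1.313 · e^0.010625
= 1.313 × 1.010682 = $1.327 per pound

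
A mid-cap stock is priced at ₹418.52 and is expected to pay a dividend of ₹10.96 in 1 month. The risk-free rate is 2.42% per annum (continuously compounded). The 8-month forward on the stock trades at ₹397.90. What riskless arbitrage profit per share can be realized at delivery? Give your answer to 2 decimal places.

PV(dividends) I = 10.96·e^(−0.0242·1/12) = 10.9379
Fair forward F* = (S − I)·e^(rT) = (418.52 − 10.9379)·e^0.016133 = 407.5821 × 1.016264 = 414.2110
Market ₹397.90 < fair 414.2110: forward underpriced → reverse cash-and-carry (short the stock, invest proceeds at r, pay the dividends, go long the forward).
Profit at T = |F_mkt − F*| = |397.90 − 414.2110| = ₹16.31 per share

₹16.31 per share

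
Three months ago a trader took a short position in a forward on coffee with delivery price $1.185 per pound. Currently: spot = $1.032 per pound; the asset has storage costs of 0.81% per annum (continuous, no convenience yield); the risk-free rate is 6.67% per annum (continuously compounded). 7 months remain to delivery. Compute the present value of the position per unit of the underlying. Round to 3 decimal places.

Current fair forward for the remaining 7 months: F = S·e^((r + u)·T), (r + u) = 0.0667 + 0.0081 = 0.0748
F = 1.032 · e^(0.0748 × 7/12) = 1.032 × 1.044599 = 1.0780
Value of long forward = (F − K)·e^(−rT) = (1.0780 − 1.185) · e^(−0.0667·7/12)
= -0.1070 × 0.961839 = -0.103
Short position value = −(long value) = $0.103

$0.103 per pound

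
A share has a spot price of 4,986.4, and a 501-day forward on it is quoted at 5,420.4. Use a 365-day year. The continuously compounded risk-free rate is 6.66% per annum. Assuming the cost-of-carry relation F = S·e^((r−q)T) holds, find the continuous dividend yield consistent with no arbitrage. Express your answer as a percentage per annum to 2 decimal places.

0.58%

From F = S·e^((r−q)T): (r − q) = ln(F/S)/T
ln(5420.4/4986.4) = ln(1.087037) = 0.083456
(r − q) = 0.083456 / (501/365) = 0.060801
q = r − ln(F/S)/T = 0.0666 − 0.060801 = 0.005799
q = 0.58%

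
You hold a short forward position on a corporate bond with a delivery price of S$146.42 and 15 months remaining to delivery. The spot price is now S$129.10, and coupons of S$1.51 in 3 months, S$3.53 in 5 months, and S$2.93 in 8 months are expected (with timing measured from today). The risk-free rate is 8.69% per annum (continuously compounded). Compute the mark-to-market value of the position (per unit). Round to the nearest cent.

S$9.90

PV(remaining coupons) I = 1.51·e^(−0.0869·3/12) + 3.53·e^(−0.0869·5/12) + 2.93·e^(−0.0869·8/12) = 7.6471
Current forward F = (S − I)·e^(rT) = (129.10 − 7.6471)·e^(0.0869·15/12) = 121.4529 × 1.114744 = 135.3889
Value (long) = (F − K)·e^(−rT) = (135.3889 − 146.42) × 0.897067 = -9.8956
Short position value = −(long value) = S$9.90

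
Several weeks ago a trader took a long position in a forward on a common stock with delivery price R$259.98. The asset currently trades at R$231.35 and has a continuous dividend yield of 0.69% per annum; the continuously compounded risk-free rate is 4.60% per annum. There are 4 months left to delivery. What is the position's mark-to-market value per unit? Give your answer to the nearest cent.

Current fair forward for the remaining 4 months: F = S·e^((r − q)·T), (r − q) = 0.0460 − 0.0069 = 0.0391
F = 231.35 · e^(0.0391 × 4/12) = 231.35 × 1.013119 = 234.3851
Value of long forward = (F − K)·e^(−rT) = (234.3851 − 259.98) · e^(−0.0460·4/12)
= -25.5949 × 0.984784 = -25.21

-R$25.21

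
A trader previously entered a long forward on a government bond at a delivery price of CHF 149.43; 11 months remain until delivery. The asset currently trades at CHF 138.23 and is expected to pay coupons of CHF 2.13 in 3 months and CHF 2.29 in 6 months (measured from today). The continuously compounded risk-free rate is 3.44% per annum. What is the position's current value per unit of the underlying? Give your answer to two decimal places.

-CHF 10.92

PV(remaining coupons) I = 2.13·e^(−0.0344·3/12) + 2.29·e^(−0.0344·6/12) = 4.3627
Current forward F = (S − I)·e^(rT) = (138.23 − 4.3627)·e^(0.0344·11/12) = 133.8673 × 1.032036 = 138.1559
Value (long) = (F − K)·e^(−rT) = (138.1559 − 149.43) × 0.968959 = -10.9241
Value = -CHF 10.92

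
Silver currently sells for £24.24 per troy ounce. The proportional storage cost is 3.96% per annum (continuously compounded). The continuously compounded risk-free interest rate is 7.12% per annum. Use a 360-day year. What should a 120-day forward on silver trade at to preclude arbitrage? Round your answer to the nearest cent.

£25.15 per troy ounce

Net carry = r + u − y = 0.0712 + 0.0396 − 0.0000 = 0.1108
F = S·e^((r+u−y)T) = 24.24 · e^(0.1108 × 120/360) = 24.24 · e^0.036933
= 24.24 × 1.037623 = £25.15 per troy ounce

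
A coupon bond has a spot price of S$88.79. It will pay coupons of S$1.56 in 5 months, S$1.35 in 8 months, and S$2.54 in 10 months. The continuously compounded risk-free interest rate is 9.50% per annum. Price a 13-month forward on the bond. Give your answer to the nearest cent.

S$92.75

PV(coupons) I = 1.56·e^(−0.0950·5/12) + 1.35·e^(−0.0950·8/12) + 2.54·e^(−0.0950·10/12)
I = 1.4995 + 1.2672 + 2.3467 = 5.1134
F = (S − I)·e^(rT) = (88.79 − 5.1134) · e^(0.0950·13/12)
= 83.6766 · e^0.102917 = 83.6766 × 1.108399 = S$92.75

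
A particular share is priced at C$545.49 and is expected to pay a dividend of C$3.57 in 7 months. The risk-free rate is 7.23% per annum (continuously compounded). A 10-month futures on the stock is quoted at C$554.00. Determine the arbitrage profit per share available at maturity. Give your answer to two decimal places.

C$21.73 per share

PV(dividends) I = 3.57·e^(−0.0723·7/12) = 3.4226
Fair futures F* = (S − I)·e^(rT) = (545.49 − 3.4226)·e^0.060250 = 542.0674 × 1.062102 = 575.7309
Market C$554.00 < fair 575.7309: forward underpriced → reverse cash-and-carry (short the stock, invest proceeds at r, pay the dividends, go long the forward).
Profit at T = |F_mkt − F*| = |554.00 − 575.7309| = C$21.73 per share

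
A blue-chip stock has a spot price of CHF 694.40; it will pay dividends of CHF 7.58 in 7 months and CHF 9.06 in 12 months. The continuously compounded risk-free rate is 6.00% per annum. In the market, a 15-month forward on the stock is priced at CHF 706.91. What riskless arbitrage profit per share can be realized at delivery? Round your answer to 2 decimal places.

CHF 24.49 per share

PV(dividends) I = 7.58·e^(−0.0600·7/12) + 9.06·e^(−0.0600·12/12) = 15.8517
Fair forward F* = (S − I)·e^(rT) = (694.40 − 15.8517)·e^0.075000 = 678.5483 × 1.077884 = 731.3964
Market CHF 706.91 < fair 731.3964: forward underpriced → reverse cash-and-carry (short the stock, invest proceeds at r, pay the dividends, go long the forward).
Profit at T = |F_mkt − F*| = |706.91 − 731.3964| = CHF 24.49 per share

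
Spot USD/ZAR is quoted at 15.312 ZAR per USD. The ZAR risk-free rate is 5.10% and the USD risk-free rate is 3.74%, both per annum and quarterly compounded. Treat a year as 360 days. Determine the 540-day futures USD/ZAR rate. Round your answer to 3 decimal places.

By covered interest parity, F = S · (1+r_ZAR/4)^(4T) / (1+r_USD/4)^(4T)
= 15.312 × 1.078980 / 1.057428 = 15.312 × 1.020382
F = 15.624 ZAR per USD

15.624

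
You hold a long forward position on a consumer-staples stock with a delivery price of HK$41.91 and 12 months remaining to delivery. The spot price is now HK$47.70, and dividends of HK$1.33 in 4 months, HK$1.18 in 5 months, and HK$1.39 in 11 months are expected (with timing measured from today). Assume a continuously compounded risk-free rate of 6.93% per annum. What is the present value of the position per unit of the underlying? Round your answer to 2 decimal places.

PV(remaining dividends) I = 1.33·e^(−0.0693·4/12) + 1.18·e^(−0.0693·5/12) + 1.39·e^(−0.0693·11/12) = 3.7505
Current forward F = (S − I)·e^(rT) = (47.70 − 3.7505)·e^(0.0693·12/12) = 43.9495 × 1.071758 = 47.1032
Value (long) = (F − K)·e^(−rT) = (47.1032 − 41.91) × 0.933047 = 4.8455
Value = HK$4.85

HK$4.85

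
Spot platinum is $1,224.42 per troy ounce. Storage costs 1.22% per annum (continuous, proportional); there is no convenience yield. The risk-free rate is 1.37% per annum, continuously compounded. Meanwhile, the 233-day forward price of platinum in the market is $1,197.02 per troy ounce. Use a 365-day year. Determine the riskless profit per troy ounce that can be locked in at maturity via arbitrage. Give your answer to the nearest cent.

Fair forward: F* = S·e^(carry·T), with carry = (r + u) = 0.0137 + 0.0122 = 0.0259
F* = 1224.42 · e^(0.0259 × 233/365) = 1224.42 · e^0.01653342 = 1224.42 × 1.01667085 = $1244.8321
Market $1197.02 < fair $1244.8321: forward underpriced → reverse cash-and-carry (short spot, go long the forward).
At maturity, profit = |F_mkt − F*| = |1197.02 − 1244.8321| = $47.81 per troy ounce

$47.81 per troy ounce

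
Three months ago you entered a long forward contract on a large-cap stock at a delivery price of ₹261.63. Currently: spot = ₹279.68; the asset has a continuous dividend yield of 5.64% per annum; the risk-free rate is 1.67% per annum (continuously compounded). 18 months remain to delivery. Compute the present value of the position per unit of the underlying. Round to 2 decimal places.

₹1.83

Current fair forward for the remaining 18 months: F = S·e^((r − q)·T), (r − q) = 0.0167 − 0.0564 = -0.0397
F = 279.68 · e^(-0.0397 × 18/12) = 279.68 × 0.942188 = 263.5111
Value of long forward = (F − K)·e^(−rT) = (263.5111 − 261.63) · e^(−0.0167·18/12)
= 1.8811 × 0.975261 = 1.83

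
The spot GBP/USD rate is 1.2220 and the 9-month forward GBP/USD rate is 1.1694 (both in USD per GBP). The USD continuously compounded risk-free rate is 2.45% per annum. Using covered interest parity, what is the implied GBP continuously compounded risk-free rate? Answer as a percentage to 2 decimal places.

F = S·e^((r_USD − r_GBP)T) ⇒ r_GBP = r_USD − ln(F/S)/T
ln(1.1694/1.2220) = -0.043998; /(9/12) = -0.058664
r_GBP = 0.0245 + 0.058664 = 0.083164
r_GBP = 8.32%

8.32%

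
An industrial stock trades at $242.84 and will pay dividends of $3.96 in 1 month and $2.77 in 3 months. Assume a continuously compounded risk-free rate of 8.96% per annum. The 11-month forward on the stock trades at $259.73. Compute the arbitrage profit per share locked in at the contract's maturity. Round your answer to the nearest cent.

$3.31 per share

PV(dividends) I = 3.96·e^(−0.0896·1/12) + 2.77·e^(−0.0896·3/12) = 6.6392
Fair forward F* = (S − I)·e^(rT) = (242.84 − 6.6392)·e^0.082133 = 236.2008 × 1.085600 = 256.4196
Market $259.73 > fair 256.4196: forward overpriced → cash-and-carry (borrow at r, buy the stock and collect the dividends, short the forward).
Profit at T = |F_mkt − F*| = |259.73 − 256.4196| = $3.31 per share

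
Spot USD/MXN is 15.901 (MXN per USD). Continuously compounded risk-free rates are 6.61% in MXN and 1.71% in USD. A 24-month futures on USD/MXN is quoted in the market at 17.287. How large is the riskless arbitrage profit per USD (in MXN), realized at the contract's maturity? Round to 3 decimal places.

0.251 per USD (in MXN)

Fair futures: F* = S·e^(carry·T), with carry = (r_MXN − r_USD) = 0.0661 − 0.0171 = 0.0490
F* = 15.901 · e^(0.0490 × 24/12) = 15.901 · e^0.098000 = 15.901 × 1.102963 = 17.5382
Market 17.287 < fair 17.5382: forward underpriced → reverse cash-and-carry (short spot, go long the forward).
At maturity, profit = |F_mkt − F*| = |17.287 − 17.5382| = 0.251 per USD (in MXN)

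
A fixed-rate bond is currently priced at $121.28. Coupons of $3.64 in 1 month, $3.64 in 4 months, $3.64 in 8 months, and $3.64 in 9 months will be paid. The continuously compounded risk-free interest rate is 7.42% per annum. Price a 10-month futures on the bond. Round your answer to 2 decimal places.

PV(coupons) I = 3.64·e^(−0.0742·1/12) + 3.64·e^(−0.0742·4/12) + 3.64·e^(−0.0742·8/12) + 3.64·e^(−0.0742·9/12)
I = 3.6176 + 3.5511 + 3.4643 + 3.4430 = 14.0760
F = (S − I)·e^(rT) = (121.28 − 14.0760) · e^(0.0742·10/12)
= 107.2040 · e^0.061833 = 107.2040 × 1.063785 = $114.04

$114.04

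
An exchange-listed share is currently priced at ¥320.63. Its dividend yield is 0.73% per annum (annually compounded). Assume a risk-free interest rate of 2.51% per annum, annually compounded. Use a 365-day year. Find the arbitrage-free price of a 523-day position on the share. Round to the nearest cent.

¥328.78

F = S · (1+r)^T / (1+q)^T
= 320.63 × 1.036160 / 1.010477 = 320.63 × 1.025417
F = ¥328.78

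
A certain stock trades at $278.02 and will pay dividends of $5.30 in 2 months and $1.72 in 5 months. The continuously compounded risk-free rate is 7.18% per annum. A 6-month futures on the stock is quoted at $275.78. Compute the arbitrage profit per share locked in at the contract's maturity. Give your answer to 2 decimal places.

$5.24 per share

PV(dividends) I = 5.30·e^(−0.0718·2/12) + 1.72·e^(−0.0718·5/12) = 6.9063
Fair futures F* = (S − I)·e^(rT) = (278.02 − 6.9063)·e^0.035900 = 271.1137 × 1.036552 = 281.0234
Market $275.78 < fair 281.0234: forward underpriced → reverse cash-and-carry (short the stock, invest proceeds at r, pay the dividends, go long the forward).
Profit at T = |F_mkt − F*| = |275.78 − 281.0234| = $5.24 per share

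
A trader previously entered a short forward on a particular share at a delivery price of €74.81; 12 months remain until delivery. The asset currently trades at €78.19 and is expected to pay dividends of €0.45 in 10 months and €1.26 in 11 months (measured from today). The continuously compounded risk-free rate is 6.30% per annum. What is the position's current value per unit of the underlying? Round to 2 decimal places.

PV(remaining dividends) I = 0.45·e^(−0.0630·10/12) + 1.26·e^(−0.0630·11/12) = 1.6163
Current forward F = (S − I)·e^(rT) = (78.19 − 1.6163)·e^(0.0630·12/12) = 76.5737 × 1.065027 = 81.5531
Value (long) = (F − K)·e^(−rT) = (81.5531 − 74.81) × 0.938943 = 6.3314
Short position value = −(long value) = -€6.33

-€6.33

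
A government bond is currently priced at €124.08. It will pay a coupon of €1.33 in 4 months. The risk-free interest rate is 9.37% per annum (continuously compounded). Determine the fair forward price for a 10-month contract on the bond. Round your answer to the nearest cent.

€132.76

PV(coupons) I = 1.33·e^(−0.0937·4/12)
I = 1.2891
F = (S − I)·e^(rT) = (124.08 − 1.2891) · e^(0.0937·10/12)
= 122.7909 · e^0.078083 = 122.7909 × 1.081212 = €132.76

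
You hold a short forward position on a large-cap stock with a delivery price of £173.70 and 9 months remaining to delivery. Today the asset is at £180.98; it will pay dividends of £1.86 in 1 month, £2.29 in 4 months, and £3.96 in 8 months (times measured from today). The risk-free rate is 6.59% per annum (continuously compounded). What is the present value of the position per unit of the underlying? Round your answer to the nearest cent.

-£7.78

PV(remaining dividends) I = 1.86·e^(−0.0659·1/12) + 2.29·e^(−0.0659·4/12) + 3.96·e^(−0.0659·8/12) = 7.8798
Current forward F = (S − I)·e^(rT) = (180.98 − 7.8798)·e^(0.0659·9/12) = 173.1002 × 1.050667 = 181.8707
Value (long) = (F − K)·e^(−rT) = (181.8707 − 173.70) × 0.951777 = 7.7767
Short position value = −(long value) = -£7.78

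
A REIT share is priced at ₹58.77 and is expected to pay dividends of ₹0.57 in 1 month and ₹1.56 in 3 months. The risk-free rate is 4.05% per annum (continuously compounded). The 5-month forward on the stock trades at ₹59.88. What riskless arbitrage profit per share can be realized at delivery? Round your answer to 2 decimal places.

PV(dividends) I = 0.57·e^(−0.0405·1/12) + 1.56·e^(−0.0405·3/12) = 2.1124
Fair forward F* = (S − I)·e^(rT) = (58.77 − 2.1124)·e^0.016875 = 56.6576 × 1.017018 = 57.6218
Market ₹59.88 > fair 57.6218: forward overpriced → cash-and-carry (borrow at r, buy the stock and collect the dividends, short the forward).
Profit at T = |F_mkt − F*| = |59.88 − 57.6218| = ₹2.26 per share

₹2.26 per share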